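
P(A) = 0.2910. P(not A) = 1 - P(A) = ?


P(not A) = 1 - 0.2910 = 0.7090

P(not A) = 0.7090


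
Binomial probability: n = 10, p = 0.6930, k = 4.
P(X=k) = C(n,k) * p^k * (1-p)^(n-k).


C(10,4) = 210
p^4 = 0.230639
(1-p)^6 = 0.000837
P = 210 * 0.230639 * 0.000837 = 0.0405

P(X=4) = 0.0405


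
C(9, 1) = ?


C(9,1) = 9!/(1! × 8!)
= 362880/(1 × 40320)
= 9

C(9,1) = 9


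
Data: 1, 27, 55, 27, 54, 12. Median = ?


Sorted: 1, 12, 27, 27, 54, 55
n = 6 (even)
Middle values: 27 and 27
Median = (27+27)/2 = 27.0000

Median = 27.0000


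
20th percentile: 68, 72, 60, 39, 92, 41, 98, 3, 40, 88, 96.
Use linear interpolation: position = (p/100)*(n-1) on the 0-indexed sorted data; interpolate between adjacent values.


Sorted: 3, 39, 40, 41, 60, 68, 72, 88, 92, 96, 98
n = 11
Index = 20/100 * 10 = 2.0000
Lower = data[2] = 40, Upper = data[3] = 41
P20 = 40 + 0*(1) = 40.0000

P20 = 40.0000


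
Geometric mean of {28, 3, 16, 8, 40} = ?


Product = 28 × 3 × 16 × 8 × 40 = 430080
GM = 430080^(1/5) = 13.3878

GM = 13.3878


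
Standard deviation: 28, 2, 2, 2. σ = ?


Mean = 8.5000
Variance = 126.7500
SD = sqrt(126.7500) = 11.2583

SD = 11.2583


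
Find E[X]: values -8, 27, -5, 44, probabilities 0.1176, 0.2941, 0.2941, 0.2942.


E[X] = -8*0.1176 + 27*0.2941 - 5*0.2941 + 44*0.2942
= -0.9408 + 7.9407 - 1.4705 + 12.9448
= 18.4742

E[X] = 18.4742


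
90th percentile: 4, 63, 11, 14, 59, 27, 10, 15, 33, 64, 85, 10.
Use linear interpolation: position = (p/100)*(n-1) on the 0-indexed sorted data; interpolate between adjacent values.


Sorted: 4, 10, 10, 11, 14, 15, 27, 33, 59, 63, 64, 85
n = 12
Index = 90/100 * 11 = 9.9000
Lower = data[9] = 63, Upper = data[10] = 64
P90 = 63 + 0.9000*(1) = 63.9000

P90 = 63.9000


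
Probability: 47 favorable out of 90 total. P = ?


P = 47/90 = 0.5222

P = 0.5222


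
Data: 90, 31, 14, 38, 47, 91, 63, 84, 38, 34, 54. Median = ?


Sorted: 14, 31, 34, 38, 38, 47, 54, 63, 84, 90, 91
n = 11 (odd)
Middle value = 47

Median = 47


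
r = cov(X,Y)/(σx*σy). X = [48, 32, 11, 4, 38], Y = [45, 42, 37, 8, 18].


Mean X = 26.6000, Mean Y = 30.0000
SD X = 16.560193, SD Y = 14.463748
Cov = 127.400000
r = 127.400000/(16.560193*14.463748) = 0.5319

r = 0.5319


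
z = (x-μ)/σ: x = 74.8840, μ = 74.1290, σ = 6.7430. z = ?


z = (74.8840 - 74.1290)/6.7430
= 0.7550/6.7430
= 0.1120

z = 0.1120


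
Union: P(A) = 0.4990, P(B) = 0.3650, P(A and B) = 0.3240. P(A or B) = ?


P(A∪B) = 0.4990 + 0.3650 - 0.3240
= 0.8640 - 0.3240
= 0.5400

P(A∪B) = 0.5400


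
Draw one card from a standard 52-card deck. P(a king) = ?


4 kings in 52 cards
P = 4/52 = 0.0769

P = 0.0769


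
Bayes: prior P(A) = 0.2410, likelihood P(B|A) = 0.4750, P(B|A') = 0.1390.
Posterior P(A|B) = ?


P(B) = P(B|A)*P(A) + P(B|A')*P(A')
= 0.4750*0.2410 + 0.1390*0.7590
= 0.114475 + 0.105501 = 0.219976
P(A|B) = 0.114475/0.219976 = 0.5204

P(A|B) = 0.5204


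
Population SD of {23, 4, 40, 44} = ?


Mean = 27.7500
Variance = 250.1875
SD = sqrt(250.1875) = 15.8173

SD = 15.8173


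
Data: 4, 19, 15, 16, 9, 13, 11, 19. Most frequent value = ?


Frequencies: 4:1, 9:1, 11:1, 13:1, 15:1, 16:1, 19:2
Max frequency = 2
Mode = 19

Mode = 19


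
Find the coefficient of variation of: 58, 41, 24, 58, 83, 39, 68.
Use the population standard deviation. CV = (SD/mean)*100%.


Mean = 53.0000
SD = 18.3459
CV = (18.3459/53.0000)*100 = 34.6149%

CV = 34.6149%


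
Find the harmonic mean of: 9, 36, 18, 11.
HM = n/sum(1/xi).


Sum of reciprocals = 1/9 + 1/36 + 1/18 + 1/11 = 0.285354
HM = 4/0.285354 = 14.0177

HM = 14.0177


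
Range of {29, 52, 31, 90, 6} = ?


Max = 90, Min = 6
Range = 90 - 6 = 84

Range = 84


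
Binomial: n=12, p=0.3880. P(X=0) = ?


C(12,0) = 1
p^0 = 1.000000
(1-p)^12 = 0.002761
P = 1 * 1.000000 * 0.002761 = 0.0028

P(X=0) = 0.0028


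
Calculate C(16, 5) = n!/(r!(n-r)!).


C(16,5) = 16!/(5! × 11!)
= 20922789888000/(120 × 39916800)
= 4368

C(16,5) = 4368


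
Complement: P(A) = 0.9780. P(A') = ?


P(not A) = 1 - 0.9780 = 0.0220

P(not A) = 0.0220


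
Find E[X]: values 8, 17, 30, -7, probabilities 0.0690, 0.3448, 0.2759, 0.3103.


E[X] = 8*0.0690 + 17*0.3448 + 30*0.2759 - 7*0.3103
= 0.5520 + 5.8616 + 8.2770 - 2.1721
= 12.5185

E[X] = 12.5185


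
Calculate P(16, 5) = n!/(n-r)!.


P(16,5) = 16!/11!
= 20922789888000/39916800
= 524160

P(16,5) = 524160


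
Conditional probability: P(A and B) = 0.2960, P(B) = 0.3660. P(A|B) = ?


P(A|B) = 0.2960/0.3660 = 0.8087

P(A|B) = 0.8087


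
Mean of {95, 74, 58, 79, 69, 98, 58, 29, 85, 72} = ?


Sum = 95 + 74 + 58 + 79 + 69 + 98 + 58 + 29 + 85 + 72 = 717
n = 10
Mean = 717/10 = 71.7000

Mean = 71.7000


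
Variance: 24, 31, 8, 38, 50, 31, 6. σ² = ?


Mean = 26.8571
Squared deviations: 8.1633, 17.1633, 355.5918, 124.1633, 535.5918, 17.1633, 435.0204
Sum = 1492.8571
Variance = 1492.8571/7 = 213.2653

Variance = 213.2653


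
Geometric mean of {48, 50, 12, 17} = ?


Product = 48 × 50 × 12 × 17 = 489600
GM = 489600^(1/4) = 26.4521

GM = 26.4521


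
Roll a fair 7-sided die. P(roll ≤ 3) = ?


Favorable outcomes (roll ≤ 3): 3
Total outcomes = 7
P = 3/7 = 0.4286

P = 0.4286


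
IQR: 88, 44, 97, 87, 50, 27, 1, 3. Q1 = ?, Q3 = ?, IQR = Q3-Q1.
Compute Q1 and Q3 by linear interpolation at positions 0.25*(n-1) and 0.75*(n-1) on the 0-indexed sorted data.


Sorted: 1, 3, 27, 44, 50, 87, 88, 97
Q1 (25th %ile) = 21.0000
Q3 (75th %ile) = 87.2500
IQR = 87.2500 - 21.0000 = 66.2500

IQR = 66.2500


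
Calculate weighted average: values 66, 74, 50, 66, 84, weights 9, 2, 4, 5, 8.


Numerator = 66*9 + 74*2 + 50*4 + 66*5 + 84*8 = 1944
Denominator = 9 + 2 + 4 + 5 + 8 = 28
WM = 1944/28 = 69.4286

WM = 69.4286


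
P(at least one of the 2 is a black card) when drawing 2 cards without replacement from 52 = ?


P(at least one) = 1 - P(none)
P(none) = (26/52) × (25/51) = 0.245098
P(at least one) = 1 - 0.245098 = 0.7549

P = 0.7549


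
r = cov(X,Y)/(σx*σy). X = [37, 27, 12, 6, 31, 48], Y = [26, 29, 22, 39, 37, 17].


Mean X = 26.8333, Mean Y = 28.3333
SD X = 14.276048, SD Y = 7.781745
Cov = -59.277778
r = -59.277778/(14.276048*7.781745) = -0.5336

r = -0.5336


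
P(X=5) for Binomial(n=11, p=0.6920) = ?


C(11,5) = 462
p^5 = 0.158683
(1-p)^6 = 0.000854
P = 462 * 0.158683 * 0.000854 = 0.0626

P(X=5) = 0.0626


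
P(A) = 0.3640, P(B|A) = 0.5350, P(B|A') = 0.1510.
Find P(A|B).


P(B) = P(B|A)*P(A) + P(B|A')*P(A')
= 0.5350*0.3640 + 0.1510*0.6360
= 0.194740 + 0.096036 = 0.290776
P(A|B) = 0.194740/0.290776 = 0.6697

P(A|B) = 0.6697


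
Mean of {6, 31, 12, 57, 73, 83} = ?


Sum = 6 + 31 + 12 + 57 + 73 + 83 = 262
n = 6
Mean = 262/6 = 43.6667

Mean = 43.6667


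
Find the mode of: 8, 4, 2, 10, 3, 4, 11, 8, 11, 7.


Frequencies: 2:1, 3:1, 4:2, 7:1, 8:2, 10:1, 11:2
Max frequency = 2
Mode = 4, 8, 11

Mode = 4, 8, 11


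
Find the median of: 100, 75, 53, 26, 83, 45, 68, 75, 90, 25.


Sorted: 25, 26, 45, 53, 68, 75, 75, 83, 90, 100
n = 10 (even)
Middle values: 68 and 75
Median = (68+75)/2 = 71.5000

Median = 71.5000


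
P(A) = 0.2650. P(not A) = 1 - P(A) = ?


P(not A) = 1 - 0.2650 = 0.7350

P(not A) = 0.7350


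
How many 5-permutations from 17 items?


P(17,5) = 17!/12!
= 355687428096000/479001600
= 742560

P(17,5) = 742560


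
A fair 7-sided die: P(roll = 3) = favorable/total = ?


Favorable outcomes (roll = 3): 1
Total outcomes = 7
P = 1/7 = 0.1429

P = 0.1429


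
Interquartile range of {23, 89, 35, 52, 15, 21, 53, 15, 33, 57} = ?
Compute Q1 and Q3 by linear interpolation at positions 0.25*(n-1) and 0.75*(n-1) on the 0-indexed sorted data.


Sorted: 15, 15, 21, 23, 33, 35, 52, 53, 57, 89
Q1 (25th %ile) = 21.5000
Q3 (75th %ile) = 52.7500
IQR = 52.7500 - 21.5000 = 31.2500

IQR = 31.2500


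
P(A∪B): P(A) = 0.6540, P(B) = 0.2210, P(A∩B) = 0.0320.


P(A∪B) = 0.6540 + 0.2210 - 0.0320
= 0.8750 - 0.0320
= 0.8430

P(A∪B) = 0.8430


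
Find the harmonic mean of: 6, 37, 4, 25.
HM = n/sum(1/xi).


Sum of reciprocals = 1/6 + 1/37 + 1/4 + 1/25 = 0.483694
HM = 4/0.483694 = 8.2697

HM = 8.2697


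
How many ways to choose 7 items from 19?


C(19,7) = 19!/(7! × 12!)
= 121645100408832000/(5040 × 479001600)
= 50388

C(19,7) = 50388


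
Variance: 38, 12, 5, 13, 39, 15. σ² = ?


Mean = 20.3333
Squared deviations: 312.1111, 69.4444, 235.1111, 53.7778, 348.4444, 28.4444
Sum = 1047.3333
Variance = 1047.3333/6 = 174.5556

Variance = 174.5556


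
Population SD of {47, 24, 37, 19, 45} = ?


Mean = 34.4000
Variance = 124.6400
SD = sqrt(124.6400) = 11.1642

SD = 11.1642


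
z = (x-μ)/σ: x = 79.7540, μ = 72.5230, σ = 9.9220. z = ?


z = (79.7540 - 72.5230)/9.9220
= 7.2310/9.9220
= 0.7288

z = 0.7288


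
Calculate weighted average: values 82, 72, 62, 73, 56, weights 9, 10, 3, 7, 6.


Numerator = 82*9 + 72*10 + 62*3 + 73*7 + 56*6 = 2491
Denominator = 9 + 10 + 3 + 7 + 6 = 35
WM = 2491/35 = 71.1714

WM = 71.1714


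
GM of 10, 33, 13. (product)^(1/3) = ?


Product = 10 × 33 × 13 = 4290
GM = 4290^(1/3) = 16.2487

GM = 16.2487


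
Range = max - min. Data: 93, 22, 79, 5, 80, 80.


Max = 93, Min = 5
Range = 93 - 5 = 88

Range = 88


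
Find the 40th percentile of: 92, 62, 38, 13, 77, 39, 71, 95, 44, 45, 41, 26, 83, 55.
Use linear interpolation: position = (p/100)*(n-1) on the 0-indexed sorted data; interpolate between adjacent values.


Sorted: 13, 26, 38, 39, 41, 44, 45, 55, 62, 71, 77, 83, 92, 95
n = 14
Index = 40/100 * 13 = 5.2000
Lower = data[5] = 44, Upper = data[6] = 45
P40 = 44 + 0.2000*(1) = 44.2000

P40 = 44.2000


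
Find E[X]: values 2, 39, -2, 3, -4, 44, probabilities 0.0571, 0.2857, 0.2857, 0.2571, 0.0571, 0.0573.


E[X] = 2*0.0571 + 39*0.2857 - 2*0.2857 + 3*0.2571 - 4*0.0571 + 44*0.0573
= 0.1142 + 11.1423 - 0.5714 + 0.7713 - 0.2284 + 2.5212
= 13.7492

E[X] = 13.7492


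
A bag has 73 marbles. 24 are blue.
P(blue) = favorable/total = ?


P = 24/73 = 0.3288

P = 0.3288


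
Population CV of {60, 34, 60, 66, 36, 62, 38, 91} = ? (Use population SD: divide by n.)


Mean = 55.8750
SD = 18.0308
CV = (18.0308/55.8750)*100 = 32.2699%

CV = 32.2699%


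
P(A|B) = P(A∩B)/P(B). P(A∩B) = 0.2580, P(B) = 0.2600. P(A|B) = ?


P(A|B) = 0.2580/0.2600 = 0.9923

P(A|B) = 0.9923


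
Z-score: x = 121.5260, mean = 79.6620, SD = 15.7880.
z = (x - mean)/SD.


z = (121.5260 - 79.6620)/15.7880
= 41.8640/15.7880
= 2.6516

z = 2.6516


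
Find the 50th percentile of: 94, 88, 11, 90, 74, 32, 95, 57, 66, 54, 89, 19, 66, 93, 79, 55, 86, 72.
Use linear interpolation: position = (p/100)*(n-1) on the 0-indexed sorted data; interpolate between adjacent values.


Sorted: 11, 19, 32, 54, 55, 57, 66, 66, 72, 74, 79, 86, 88, 89, 90, 93, 94, 95
n = 18
Index = 50/100 * 17 = 8.5000
Lower = data[8] = 72, Upper = data[9] = 74
P50 = 72 + 0.5000*(2) = 73.0000

P50 = 73.0000


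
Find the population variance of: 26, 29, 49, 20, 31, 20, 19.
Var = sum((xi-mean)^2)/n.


Mean = 27.7143
Squared deviations: 2.9388, 1.6531, 453.0816, 59.5102, 10.7959, 59.5102, 75.9388
Sum = 663.4286
Variance = 663.4286/7 = 94.7755

Variance = 94.7755


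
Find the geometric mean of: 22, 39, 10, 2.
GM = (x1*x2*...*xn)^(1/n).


Product = 22 × 39 × 10 × 2 = 17160
GM = 17160^(1/4) = 11.4454

GM = 11.4454


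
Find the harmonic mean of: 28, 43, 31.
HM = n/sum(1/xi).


Sum of reciprocals = 1/28 + 1/43 + 1/31 = 0.091228
HM = 3/0.091228 = 32.8846

HM = 32.8846


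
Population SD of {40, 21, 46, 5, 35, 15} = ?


Mean = 27.0000
Variance = 209.6667
SD = sqrt(209.6667) = 14.4799

SD = 14.4799


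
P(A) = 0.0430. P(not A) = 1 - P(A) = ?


P(not A) = 1 - 0.0430 = 0.9570

P(not A) = 0.9570


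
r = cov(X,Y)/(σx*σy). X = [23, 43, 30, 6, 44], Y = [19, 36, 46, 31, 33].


Mean X = 29.2000, Mean Y = 33.0000
SD X = 14.048487, SD Y = 8.694826
Cov = 37.000000
r = 37.000000/(14.048487*8.694826) = 0.3029

r = 0.3029


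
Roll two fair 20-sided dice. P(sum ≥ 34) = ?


Total outcomes = 20×20 = 400
Favorable (sum ≥ 34): 28
P = 28/400 = 0.0700

P = 0.0700


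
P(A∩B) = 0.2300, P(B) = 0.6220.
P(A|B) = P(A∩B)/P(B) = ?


P(A|B) = 0.2300/0.6220 = 0.3698

P(A|B) = 0.3698


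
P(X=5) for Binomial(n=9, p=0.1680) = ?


C(9,5) = 126
p^5 = 0.000134
(1-p)^4 = 0.479174
P = 126 * 0.000134 * 0.479174 = 0.0081

P(X=5) = 0.0081


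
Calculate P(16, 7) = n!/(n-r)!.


P(16,7) = 16!/9!
= 20922789888000/362880
= 57657600

P(16,7) = 57657600


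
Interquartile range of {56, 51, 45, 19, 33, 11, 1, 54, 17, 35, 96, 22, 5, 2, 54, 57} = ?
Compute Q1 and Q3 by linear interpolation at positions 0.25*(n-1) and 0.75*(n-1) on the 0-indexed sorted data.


Sorted: 1, 2, 5, 11, 17, 19, 22, 33, 35, 45, 51, 54, 54, 56, 57, 96
Q1 (25th %ile) = 15.5000
Q3 (75th %ile) = 54.0000
IQR = 54.0000 - 15.5000 = 38.5000

IQR = 38.5000


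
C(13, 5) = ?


C(13,5) = 13!/(5! × 8!)
= 6227020800/(120 × 40320)
= 1287

C(13,5) = 1287


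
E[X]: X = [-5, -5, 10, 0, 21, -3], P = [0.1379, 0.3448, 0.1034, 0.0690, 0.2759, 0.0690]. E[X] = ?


E[X] = -5*0.1379 - 5*0.3448 + 10*0.1034 + 0*0.0690 + 21*0.2759 - 3*0.0690
= -0.6895 - 1.7240 + 1.0340 + 0 + 5.7939 - 0.2070
= 4.2074

E[X] = 4.2074


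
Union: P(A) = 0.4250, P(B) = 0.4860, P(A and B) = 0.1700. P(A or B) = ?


P(A∪B) = 0.4250 + 0.4860 - 0.1700
= 0.9110 - 0.1700
= 0.7410

P(A∪B) = 0.7410


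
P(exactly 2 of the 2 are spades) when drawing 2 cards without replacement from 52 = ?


Hypergeometric: P(X=2) = C(13,2)·C(39,0) / C(52,2)
= 78 × 1 / 1326
= 78/1326 = 0.0588

P = 0.0588


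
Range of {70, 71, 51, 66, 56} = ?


Max = 71, Min = 51
Range = 71 - 51 = 20

Range = 20


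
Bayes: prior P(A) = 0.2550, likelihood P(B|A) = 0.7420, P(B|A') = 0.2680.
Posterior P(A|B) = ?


P(B) = P(B|A)*P(A) + P(B|A')*P(A')
= 0.7420*0.2550 + 0.2680*0.7450
= 0.189210 + 0.199660 = 0.388870
P(A|B) = 0.189210/0.388870 = 0.4866

P(A|B) = 0.4866


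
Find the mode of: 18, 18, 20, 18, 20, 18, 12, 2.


Frequencies: 2:1, 12:1, 18:4, 20:2
Max frequency = 4
Mode = 18

Mode = 18


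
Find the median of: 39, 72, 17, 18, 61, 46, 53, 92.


Sorted: 17, 18, 39, 46, 53, 61, 72, 92
n = 8 (even)
Middle values: 46 and 53
Median = (46+53)/2 = 49.5000

Median = 49.5000


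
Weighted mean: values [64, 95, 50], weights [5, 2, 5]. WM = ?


Numerator = 64*5 + 95*2 + 50*5 = 760
Denominator = 5 + 2 + 5 = 12
WM = 760/12 = 63.3333

WM = 63.3333


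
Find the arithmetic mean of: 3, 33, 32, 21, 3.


Sum = 3 + 33 + 32 + 21 + 3 = 92
n = 5
Mean = 92/5 = 18.4000

Mean = 18.4000


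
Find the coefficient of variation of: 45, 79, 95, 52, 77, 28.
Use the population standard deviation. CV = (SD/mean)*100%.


Mean = 62.6667
SD = 22.8959
CV = (22.8959/62.6667)*100 = 36.5360%

CV = 36.5360%


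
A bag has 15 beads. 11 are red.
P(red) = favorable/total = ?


P = 11/15 = 0.7333

P = 0.7333


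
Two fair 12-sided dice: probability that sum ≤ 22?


Total outcomes = 12×12 = 144
Favorable (sum ≤ 22): 141
P = 141/144 = 0.9792

P = 0.9792


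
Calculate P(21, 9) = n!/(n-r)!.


P(21,9) = 21!/12!
= 51090942171709440000/479001600
= 106661318400

P(21,9) = 106661318400


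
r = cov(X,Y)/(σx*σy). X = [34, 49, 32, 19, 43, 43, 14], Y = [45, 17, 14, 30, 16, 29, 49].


Mean X = 33.4286, Mean Y = 28.5714
SD X = 12.033966, SD Y = 13.058737
Cov = -97.673469
r = -97.673469/(12.033966*13.058737) = -0.6215

r = -0.6215


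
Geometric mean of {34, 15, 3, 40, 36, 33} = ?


Product = 34 × 15 × 3 × 40 × 36 × 33 = 72705600
GM = 72705600^(1/6) = 20.4297

GM = 20.4297


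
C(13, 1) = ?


C(13,1) = 13!/(1! × 12!)
= 6227020800/(1 × 479001600)
= 13

C(13,1) = 13


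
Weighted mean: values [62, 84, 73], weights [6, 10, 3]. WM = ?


Numerator = 62*6 + 84*10 + 73*3 = 1431
Denominator = 6 + 10 + 3 = 19
WM = 1431/19 = 75.3158

WM = 75.3158


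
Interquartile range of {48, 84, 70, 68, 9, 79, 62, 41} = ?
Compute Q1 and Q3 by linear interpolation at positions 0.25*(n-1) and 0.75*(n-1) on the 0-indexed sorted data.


Sorted: 9, 41, 48, 62, 68, 70, 79, 84
Q1 (25th %ile) = 46.2500
Q3 (75th %ile) = 72.2500
IQR = 72.2500 - 46.2500 = 26.0000

IQR = 26.0000


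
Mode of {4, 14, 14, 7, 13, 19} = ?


Frequencies: 4:1, 7:1, 13:1, 14:2, 19:1
Max frequency = 2
Mode = 14

Mode = 14


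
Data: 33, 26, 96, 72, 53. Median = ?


Sorted: 26, 33, 53, 72, 96
n = 5 (odd)
Middle value = 53

Median = 53


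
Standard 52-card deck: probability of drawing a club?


13 clubs in 52 cards
P = 13/52 = 0.2500

P = 0.2500


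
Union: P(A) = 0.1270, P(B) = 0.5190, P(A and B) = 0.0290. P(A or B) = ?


P(A∪B) = 0.1270 + 0.5190 - 0.0290
= 0.6460 - 0.0290
= 0.6170

P(A∪B) = 0.6170


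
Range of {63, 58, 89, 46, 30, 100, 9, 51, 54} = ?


Max = 100, Min = 9
Range = 100 - 9 = 91

Range = 91


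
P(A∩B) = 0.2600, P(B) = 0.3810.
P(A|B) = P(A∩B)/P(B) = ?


P(A|B) = 0.2600/0.3810 = 0.6824

P(A|B) = 0.6824


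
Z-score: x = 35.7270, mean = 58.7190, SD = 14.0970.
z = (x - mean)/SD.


z = (35.7270 - 58.7190)/14.0970
= -22.9920/14.0970
= -1.6310

z = -1.6310


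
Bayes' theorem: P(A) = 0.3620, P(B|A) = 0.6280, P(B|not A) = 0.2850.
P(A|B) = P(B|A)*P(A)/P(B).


P(B) = P(B|A)*P(A) + P(B|A')*P(A')
= 0.6280*0.3620 + 0.2850*0.6380
= 0.227336 + 0.181830 = 0.409166
P(A|B) = 0.227336/0.409166 = 0.5556

P(A|B) = 0.5556


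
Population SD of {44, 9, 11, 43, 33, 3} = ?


Mean = 23.8333
Variance = 279.4722
SD = sqrt(279.4722) = 16.7174

SD = 16.7174


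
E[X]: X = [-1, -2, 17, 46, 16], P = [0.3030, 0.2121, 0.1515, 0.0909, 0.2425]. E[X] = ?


E[X] = -1*0.3030 - 2*0.2121 + 17*0.1515 + 46*0.0909 + 16*0.2425
= -0.3030 - 0.4242 + 2.5755 + 4.1814 + 3.8800
= 9.9097

E[X] = 9.9097


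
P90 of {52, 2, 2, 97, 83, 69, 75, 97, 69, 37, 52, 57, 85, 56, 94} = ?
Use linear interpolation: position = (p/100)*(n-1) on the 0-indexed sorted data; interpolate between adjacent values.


Sorted: 2, 2, 37, 52, 52, 56, 57, 69, 69, 75, 83, 85, 94, 97, 97
n = 15
Index = 90/100 * 14 = 12.6000
Lower = data[12] = 94, Upper = data[13] = 97
P90 = 94 + 0.6000*(3) = 95.8000

P90 = 95.8000


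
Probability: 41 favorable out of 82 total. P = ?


P = 41/82 = 0.5000

P = 0.5000


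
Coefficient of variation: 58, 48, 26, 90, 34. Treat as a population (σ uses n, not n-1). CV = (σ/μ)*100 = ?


Mean = 51.2000
SD = 22.3285
CV = (22.3285/51.2000)*100 = 43.6103%

CV = 43.6103%


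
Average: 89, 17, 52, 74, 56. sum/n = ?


Sum = 89 + 17 + 52 + 74 + 56 = 288
n = 5
Mean = 288/5 = 57.6000

Mean = 57.6000


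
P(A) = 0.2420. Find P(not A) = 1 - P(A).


P(not A) = 1 - 0.2420 = 0.7580

P(not A) = 0.7580


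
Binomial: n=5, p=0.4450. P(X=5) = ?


C(5,5) = 1
p^5 = 0.017450
(1-p)^0 = 1.000000
P = 1 * 0.017450 * 1.000000 = 0.0175

P(X=5) = 0.0175


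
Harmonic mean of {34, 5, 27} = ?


Sum of reciprocals = 1/34 + 1/5 + 1/27 = 0.266449
HM = 3/0.266449 = 11.2592

HM = 11.2592


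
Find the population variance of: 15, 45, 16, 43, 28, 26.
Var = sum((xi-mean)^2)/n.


Mean = 28.8333
Squared deviations: 191.3611, 261.3611, 164.6944, 200.6944, 0.6944, 8.0278
Sum = 826.8333
Variance = 826.8333/6 = 137.8056

Variance = 137.8056


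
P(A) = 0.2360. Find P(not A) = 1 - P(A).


P(not A) = 1 - 0.2360 = 0.7640

P(not A) = 0.7640


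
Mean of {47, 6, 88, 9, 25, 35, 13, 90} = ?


Sum = 47 + 6 + 88 + 9 + 25 + 35 + 13 + 90 = 313
n = 8
Mean = 313/8 = 39.1250

Mean = 39.1250


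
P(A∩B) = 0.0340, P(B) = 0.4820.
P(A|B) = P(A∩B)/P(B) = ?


P(A|B) = 0.0340/0.4820 = 0.0705

P(A|B) = 0.0705


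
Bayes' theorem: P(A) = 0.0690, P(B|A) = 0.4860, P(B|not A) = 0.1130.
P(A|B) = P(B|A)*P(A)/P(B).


P(B) = P(B|A)*P(A) + P(B|A')*P(A')
= 0.4860*0.0690 + 0.1130*0.9310
= 0.033534 + 0.105203 = 0.138737
P(A|B) = 0.033534/0.138737 = 0.2417

P(A|B) = 0.2417


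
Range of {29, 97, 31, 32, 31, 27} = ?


Max = 97, Min = 27
Range = 97 - 27 = 70

Range = 70


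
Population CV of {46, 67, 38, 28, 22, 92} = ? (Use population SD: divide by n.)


Mean = 48.8333
SD = 24.0584
CV = (24.0584/48.8333)*100 = 49.2663%

CV = 49.2663%


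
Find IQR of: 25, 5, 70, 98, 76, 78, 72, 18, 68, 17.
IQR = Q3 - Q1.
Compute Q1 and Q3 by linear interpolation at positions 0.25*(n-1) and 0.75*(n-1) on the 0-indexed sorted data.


Sorted: 5, 17, 18, 25, 68, 70, 72, 76, 78, 98
Q1 (25th %ile) = 19.7500
Q3 (75th %ile) = 75.0000
IQR = 75.0000 - 19.7500 = 55.2500

IQR = 55.2500


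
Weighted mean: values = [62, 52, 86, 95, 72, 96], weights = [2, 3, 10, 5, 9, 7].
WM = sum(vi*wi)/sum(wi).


Numerator = 62*2 + 52*3 + 86*10 + 95*5 + 72*9 + 96*7 = 2935
Denominator = 2 + 3 + 10 + 5 + 9 + 7 = 36
WM = 2935/36 = 81.5278

WM = 81.5278


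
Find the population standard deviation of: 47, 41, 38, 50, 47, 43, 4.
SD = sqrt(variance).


Mean = 38.5714
Variance = 213.3878
SD = sqrt(213.3878) = 14.6078

SD = 14.6078


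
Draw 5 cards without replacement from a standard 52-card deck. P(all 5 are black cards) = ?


P(all black cards) = (26/52) × (25/51) × (24/50) × (23/49) × (22/48)
= 0.0253

P = 0.0253


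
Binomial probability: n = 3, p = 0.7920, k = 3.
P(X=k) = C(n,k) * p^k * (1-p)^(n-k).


C(3,3) = 1
p^3 = 0.496793
(1-p)^0 = 1.000000
P = 1 * 0.496793 * 1.000000 = 0.4968

P(X=3) = 0.4968


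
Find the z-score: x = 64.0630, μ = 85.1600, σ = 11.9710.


z = (64.0630 - 85.1600)/11.9710
= -21.0970/11.9710
= -1.7623

z = -1.7623


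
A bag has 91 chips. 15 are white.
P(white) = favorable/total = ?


P = 15/91 = 0.1648

P = 0.1648


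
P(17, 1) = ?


P(17,1) = 17!/16!
= 355687428096000/20922789888000
= 17

P(17,1) = 17


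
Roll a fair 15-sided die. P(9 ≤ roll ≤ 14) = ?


Favorable outcomes (9 ≤ roll ≤ 14): 6
Total outcomes = 15
P = 6/15 = 0.4000

P = 0.4000


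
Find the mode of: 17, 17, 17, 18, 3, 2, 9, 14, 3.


Frequencies: 2:1, 3:2, 9:1, 14:1, 17:3, 18:1
Max frequency = 3
Mode = 17

Mode = 17


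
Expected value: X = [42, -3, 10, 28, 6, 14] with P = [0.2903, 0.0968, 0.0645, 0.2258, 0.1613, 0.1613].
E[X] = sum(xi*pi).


E[X] = 42*0.2903 - 3*0.0968 + 10*0.0645 + 28*0.2258 + 6*0.1613 + 14*0.1613
= 12.1926 - 0.2904 + 0.6450 + 6.3224 + 0.9678 + 2.2582
= 22.0956

E[X] = 22.0956


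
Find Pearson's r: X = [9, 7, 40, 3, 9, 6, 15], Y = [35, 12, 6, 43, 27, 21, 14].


Mean X = 12.7143, Mean Y = 22.5714
SD X = 11.646143, SD Y = 12.269092
Cov = -94.551020
r = -94.551020/(11.646143*12.269092) = -0.6617

r = -0.6617


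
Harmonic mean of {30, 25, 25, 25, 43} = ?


Sum of reciprocals = 1/30 + 1/25 + 1/25 + 1/25 + 1/43 = 0.176589
HM = 5/0.176589 = 28.3143

HM = 28.3143


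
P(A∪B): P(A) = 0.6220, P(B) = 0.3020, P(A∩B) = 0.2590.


P(A∪B) = 0.6220 + 0.3020 - 0.2590
= 0.9240 - 0.2590
= 0.6650

P(A∪B) = 0.6650


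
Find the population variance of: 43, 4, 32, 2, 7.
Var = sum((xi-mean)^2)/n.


Mean = 17.6000
Squared deviations: 645.1600, 184.9600, 207.3600, 243.3600, 112.3600
Sum = 1393.2000
Variance = 1393.2000/5 = 278.6400

Variance = 278.6400


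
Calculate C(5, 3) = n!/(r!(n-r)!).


C(5,3) = 5!/(3! × 2!)
= 120/(6 × 2)
= 10

C(5,3) = 10


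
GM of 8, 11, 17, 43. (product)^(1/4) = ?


Product = 8 × 11 × 17 × 43 = 64328
GM = 64328^(1/4) = 15.9258

GM = 15.9258


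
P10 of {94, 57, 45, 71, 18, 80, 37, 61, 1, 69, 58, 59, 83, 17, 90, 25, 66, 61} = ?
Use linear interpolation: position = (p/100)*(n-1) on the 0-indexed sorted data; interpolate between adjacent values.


Sorted: 1, 17, 18, 25, 37, 45, 57, 58, 59, 61, 61, 66, 69, 71, 80, 83, 90, 94
n = 18
Index = 10/100 * 17 = 1.7000
Lower = data[1] = 17, Upper = data[2] = 18
P10 = 17 + 0.7000*(1) = 17.7000

P10 = 17.7000


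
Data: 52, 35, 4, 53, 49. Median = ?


Sorted: 4, 35, 49, 52, 53
n = 5 (odd)
Middle value = 49

Median = 49


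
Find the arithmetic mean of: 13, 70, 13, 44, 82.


Sum = 13 + 70 + 13 + 44 + 82 = 222
n = 5
Mean = 222/5 = 44.4000

Mean = 44.4000


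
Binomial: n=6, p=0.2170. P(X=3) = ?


C(6,3) = 20
p^3 = 0.010218
(1-p)^3 = 0.480049
P = 20 * 0.010218 * 0.480049 = 0.0981

P(X=3) = 0.0981


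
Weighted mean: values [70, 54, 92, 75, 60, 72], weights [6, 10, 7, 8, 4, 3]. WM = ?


Numerator = 70*6 + 54*10 + 92*7 + 75*8 + 60*4 + 72*3 = 2660
Denominator = 6 + 10 + 7 + 8 + 4 + 3 = 38
WM = 2660/38 = 70.0000

WM = 70.0000


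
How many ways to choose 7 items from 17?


C(17,7) = 17!/(7! × 10!)
= 355687428096000/(5040 × 3628800)
= 19448

C(17,7) = 19448


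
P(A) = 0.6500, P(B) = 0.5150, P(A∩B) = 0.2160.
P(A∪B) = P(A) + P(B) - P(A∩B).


P(A∪B) = 0.6500 + 0.5150 - 0.2160
= 1.1650 - 0.2160
= 0.9490

P(A∪B) = 0.9490


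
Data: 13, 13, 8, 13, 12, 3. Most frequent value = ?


Frequencies: 3:1, 8:1, 12:1, 13:3
Max frequency = 3
Mode = 13

Mode = 13


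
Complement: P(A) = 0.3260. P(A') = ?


P(not A) = 1 - 0.3260 = 0.6740

P(not A) = 0.6740


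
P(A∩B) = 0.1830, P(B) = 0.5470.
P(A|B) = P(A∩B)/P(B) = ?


P(A|B) = 0.1830/0.5470 = 0.3346

P(A|B) = 0.3346


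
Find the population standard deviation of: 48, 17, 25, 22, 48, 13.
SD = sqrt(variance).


Mean = 28.8333
Variance = 197.8056
SD = sqrt(197.8056) = 14.0643

SD = 14.0643


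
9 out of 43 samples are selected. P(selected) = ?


P = 9/43 = 0.2093

P = 0.2093


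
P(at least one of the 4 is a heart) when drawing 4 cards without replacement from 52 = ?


P(at least one) = 1 - P(none)
P(none) = (39/52) × (38/51) × (37/50) × (36/49) = 0.303818
P(at least one) = 1 - 0.303818 = 0.6962

P = 0.6962


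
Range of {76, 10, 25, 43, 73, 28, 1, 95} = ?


Max = 95, Min = 1
Range = 95 - 1 = 94

Range = 94


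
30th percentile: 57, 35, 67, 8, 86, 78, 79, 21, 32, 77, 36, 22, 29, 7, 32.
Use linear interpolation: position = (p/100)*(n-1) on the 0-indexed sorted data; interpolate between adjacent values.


Sorted: 7, 8, 21, 22, 29, 32, 32, 35, 36, 57, 67, 77, 78, 79, 86
n = 15
Index = 30/100 * 14 = 4.2000
Lower = data[4] = 29, Upper = data[5] = 32
P30 = 29 + 0.2000*(3) = 29.6000

P30 = 29.6000


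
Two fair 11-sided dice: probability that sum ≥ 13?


Total outcomes = 11×11 = 121
Favorable (sum ≥ 13): 55
P = 55/121 = 0.4545

P = 0.4545


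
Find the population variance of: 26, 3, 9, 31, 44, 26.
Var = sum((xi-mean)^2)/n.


Mean = 23.1667
Squared deviations: 8.0278, 406.6944, 200.6944, 61.3611, 434.0278, 8.0278
Sum = 1118.8333
Variance = 1118.8333/6 = 186.4722

Variance = 186.4722


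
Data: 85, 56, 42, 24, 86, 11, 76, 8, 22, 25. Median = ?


Sorted: 8, 11, 22, 24, 25, 42, 56, 76, 85, 86
n = 10 (even)
Middle values: 25 and 42
Median = (25+42)/2 = 33.5000

Median = 33.5000


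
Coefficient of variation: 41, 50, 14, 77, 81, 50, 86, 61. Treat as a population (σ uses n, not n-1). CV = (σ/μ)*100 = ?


Mean = 57.5000
SD = 22.4555
CV = (22.4555/57.5000)*100 = 39.0531%

CV = 39.0531%


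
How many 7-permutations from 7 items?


P(7,7) = 7!/0!
= 5040/1
= 5040

P(7,7) = 5040


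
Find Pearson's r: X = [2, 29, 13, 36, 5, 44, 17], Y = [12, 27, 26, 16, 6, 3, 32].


Mean X = 20.8571, Mean Y = 17.4286
SD X = 14.710818, SD Y = 10.335198
Cov = -16.795918
r = -16.795918/(14.710818*10.335198) = -0.1105

r = -0.1105


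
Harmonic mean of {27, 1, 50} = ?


Sum of reciprocals = 1/27 + 1/1 + 1/50 = 1.057037
HM = 3/1.057037 = 2.8381

HM = 2.8381


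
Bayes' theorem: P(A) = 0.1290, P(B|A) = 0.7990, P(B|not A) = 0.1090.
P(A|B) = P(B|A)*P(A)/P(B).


P(B) = P(B|A)*P(A) + P(B|A')*P(A')
= 0.7990*0.1290 + 0.1090*0.8710
= 0.103071 + 0.094939 = 0.198010
P(A|B) = 0.103071/0.198010 = 0.5205

P(A|B) = 0.5205


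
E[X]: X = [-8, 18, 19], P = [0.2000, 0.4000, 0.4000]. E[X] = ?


E[X] = -8*0.2000 + 18*0.4000 + 19*0.4000
= -1.6000 + 7.2000 + 7.6000
= 13.2000

E[X] = 13.2000


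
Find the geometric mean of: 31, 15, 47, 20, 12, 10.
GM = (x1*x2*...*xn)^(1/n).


Product = 31 × 15 × 47 × 20 × 12 × 10 = 52452000
GM = 52452000^(1/6) = 19.3476

GM = 19.3476


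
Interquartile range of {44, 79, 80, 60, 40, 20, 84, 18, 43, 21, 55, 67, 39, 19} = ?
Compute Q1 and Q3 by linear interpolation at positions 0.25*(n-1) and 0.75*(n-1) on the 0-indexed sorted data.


Sorted: 18, 19, 20, 21, 39, 40, 43, 44, 55, 60, 67, 79, 80, 84
Q1 (25th %ile) = 25.5000
Q3 (75th %ile) = 65.2500
IQR = 65.2500 - 25.5000 = 39.7500

IQR = 39.7500


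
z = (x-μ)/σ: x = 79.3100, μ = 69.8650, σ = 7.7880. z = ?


z = (79.3100 - 69.8650)/7.7880
= 9.4450/7.7880
= 1.2128

z = 1.2128


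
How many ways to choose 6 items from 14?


C(14,6) = 14!/(6! × 8!)
= 87178291200/(720 × 40320)
= 3003

C(14,6) = 3003


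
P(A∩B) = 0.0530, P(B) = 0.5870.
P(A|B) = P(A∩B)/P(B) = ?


P(A|B) = 0.0530/0.5870 = 0.0903

P(A|B) = 0.0903


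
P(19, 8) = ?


P(19,8) = 19!/11!
= 121645100408832000/39916800
= 3047466240

P(19,8) = 3047466240


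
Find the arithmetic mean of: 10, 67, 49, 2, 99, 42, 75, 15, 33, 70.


Sum = 10 + 67 + 49 + 2 + 99 + 42 + 75 + 15 + 33 + 70 = 462
n = 10
Mean = 462/10 = 46.2000

Mean = 46.2000


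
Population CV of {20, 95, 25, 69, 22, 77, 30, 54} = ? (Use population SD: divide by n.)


Mean = 49.0000
SD = 27.0000
CV = (27.0000/49.0000)*100 = 55.1020%

CV = 55.1020%


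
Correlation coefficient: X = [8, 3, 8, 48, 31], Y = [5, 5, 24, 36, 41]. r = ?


Mean X = 19.6000, Mean Y = 22.2000
SD X = 17.211624, SD Y = 15.091720
Cov = 214.080000
r = 214.080000/(17.211624*15.091720) = 0.8242

r = 0.8242


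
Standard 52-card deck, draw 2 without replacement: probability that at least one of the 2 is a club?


P(at least one) = 1 - P(none)
P(none) = (39/52) × (38/51) = 0.558824
P(at least one) = 1 - 0.558824 = 0.4412

P = 0.4412


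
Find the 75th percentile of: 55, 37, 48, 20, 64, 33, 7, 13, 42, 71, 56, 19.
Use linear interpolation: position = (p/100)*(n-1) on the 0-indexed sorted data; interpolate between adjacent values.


Sorted: 7, 13, 19, 20, 33, 37, 42, 48, 55, 56, 64, 71
n = 12
Index = 75/100 * 11 = 8.2500
Lower = data[8] = 55, Upper = data[9] = 56
P75 = 55 + 0.2500*(1) = 55.2500

P75 = 55.2500


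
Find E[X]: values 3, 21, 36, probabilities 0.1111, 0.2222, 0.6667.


E[X] = 3*0.1111 + 21*0.2222 + 36*0.6667
= 0.3333 + 4.6662 + 24.0012
= 29.0007

E[X] = 29.0007


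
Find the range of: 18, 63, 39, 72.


Max = 72, Min = 18
Range = 72 - 18 = 54

Range = 54


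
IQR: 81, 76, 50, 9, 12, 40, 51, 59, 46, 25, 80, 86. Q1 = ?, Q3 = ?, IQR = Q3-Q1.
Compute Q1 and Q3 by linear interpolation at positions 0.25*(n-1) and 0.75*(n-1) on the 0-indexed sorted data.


Sorted: 9, 12, 25, 40, 46, 50, 51, 59, 76, 80, 81, 86
Q1 (25th %ile) = 36.2500
Q3 (75th %ile) = 77.0000
IQR = 77.0000 - 36.2500 = 40.7500

IQR = 40.7500


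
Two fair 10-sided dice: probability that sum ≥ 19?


Total outcomes = 10×10 = 100
Favorable (sum ≥ 19): 3
P = 3/100 = 0.0300

P = 0.0300


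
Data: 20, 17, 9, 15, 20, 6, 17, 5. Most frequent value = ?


Frequencies: 5:1, 6:1, 9:1, 15:1, 17:2, 20:2
Max frequency = 2
Mode = 17, 20

Mode = 17, 20


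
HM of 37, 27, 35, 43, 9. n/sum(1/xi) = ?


Sum of reciprocals = 1/37 + 1/27 + 1/35 + 1/43 + 1/9 = 0.227002
HM = 5/0.227002 = 22.0262

HM = 22.0262


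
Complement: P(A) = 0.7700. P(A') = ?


P(not A) = 1 - 0.7700 = 0.2300

P(not A) = 0.2300


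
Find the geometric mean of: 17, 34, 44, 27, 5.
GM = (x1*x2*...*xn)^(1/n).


Product = 17 × 34 × 44 × 27 × 5 = 3433320
GM = 3433320^(1/5) = 20.2835

GM = 20.2835


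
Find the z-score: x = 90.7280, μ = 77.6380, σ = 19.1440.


z = (90.7280 - 77.6380)/19.1440
= 13.0900/19.1440
= 0.6838

z = 0.6838


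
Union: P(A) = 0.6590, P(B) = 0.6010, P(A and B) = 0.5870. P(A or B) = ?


P(A∪B) = 0.6590 + 0.6010 - 0.5870
= 1.2600 - 0.5870
= 0.6730

P(A∪B) = 0.6730


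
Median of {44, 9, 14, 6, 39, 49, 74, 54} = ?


Sorted: 6, 9, 14, 39, 44, 49, 54, 74
n = 8 (even)
Middle values: 39 and 44
Median = (39+44)/2 = 41.5000

Median = 41.5000


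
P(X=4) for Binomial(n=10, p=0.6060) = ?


C(10,4) = 210
p^4 = 0.134862
(1-p)^6 = 0.003741
P = 210 * 0.134862 * 0.003741 = 0.1059

P(X=4) = 0.1059


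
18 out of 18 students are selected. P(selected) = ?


P = 18/18 = 1.0000

P = 1.0000


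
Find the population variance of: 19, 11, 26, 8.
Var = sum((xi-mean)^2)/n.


Mean = 16.0000
Squared deviations: 9.0000, 25.0000, 100.0000, 64.0000
Sum = 198.0000
Variance = 198.0000/4 = 49.5000

Variance = 49.5000


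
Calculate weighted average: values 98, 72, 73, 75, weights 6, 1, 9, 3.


Numerator = 98*6 + 72*1 + 73*9 + 75*3 = 1542
Denominator = 6 + 1 + 9 + 3 = 19
WM = 1542/19 = 81.1579

WM = 81.1579


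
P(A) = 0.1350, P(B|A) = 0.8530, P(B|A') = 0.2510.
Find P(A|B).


P(B) = P(B|A)*P(A) + P(B|A')*P(A')
= 0.8530*0.1350 + 0.2510*0.8650
= 0.115155 + 0.217115 = 0.332270
P(A|B) = 0.115155/0.332270 = 0.3466

P(A|B) = 0.3466


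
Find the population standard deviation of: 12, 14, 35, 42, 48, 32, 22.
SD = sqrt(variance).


Mean = 29.2857
Variance = 162.4898
SD = sqrt(162.4898) = 12.7471

SD = 12.7471


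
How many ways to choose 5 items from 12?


C(12,5) = 12!/(5! × 7!)
= 479001600/(120 × 5040)
= 792

C(12,5) = 792


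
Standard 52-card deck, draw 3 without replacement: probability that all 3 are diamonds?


P(all diamonds) = (13/52) × (12/51) × (11/50)
= 0.0129

P = 0.0129


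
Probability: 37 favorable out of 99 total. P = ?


P = 37/99 = 0.3737

P = 0.3737


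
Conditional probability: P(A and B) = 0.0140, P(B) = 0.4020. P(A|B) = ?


P(A|B) = 0.0140/0.4020 = 0.0348

P(A|B) = 0.0348


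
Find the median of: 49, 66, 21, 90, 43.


Sorted: 21, 43, 49, 66, 90
n = 5 (odd)
Middle value = 49

Median = 49


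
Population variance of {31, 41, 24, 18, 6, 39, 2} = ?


Mean = 23.0000
Squared deviations: 64.0000, 324.0000, 1.0000, 25.0000, 289.0000, 256.0000, 441.0000
Sum = 1400.0000
Variance = 1400.0000/7 = 200.0000

Variance = 200.0000


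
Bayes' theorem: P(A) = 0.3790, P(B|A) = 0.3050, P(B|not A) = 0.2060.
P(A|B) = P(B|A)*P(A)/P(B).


P(B) = P(B|A)*P(A) + P(B|A')*P(A')
= 0.3050*0.3790 + 0.2060*0.6210
= 0.115595 + 0.127926 = 0.243521
P(A|B) = 0.115595/0.243521 = 0.4747

P(A|B) = 0.4747


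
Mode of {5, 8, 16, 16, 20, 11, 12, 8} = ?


Frequencies: 5:1, 8:2, 11:1, 12:1, 16:2, 20:1
Max frequency = 2
Mode = 8, 16

Mode = 8, 16


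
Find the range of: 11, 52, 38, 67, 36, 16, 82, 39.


Max = 82, Min = 11
Range = 82 - 11 = 71

Range = 71


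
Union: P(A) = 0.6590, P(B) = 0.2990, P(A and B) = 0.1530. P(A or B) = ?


P(A∪B) = 0.6590 + 0.2990 - 0.1530
= 0.9580 - 0.1530
= 0.8050

P(A∪B) = 0.8050


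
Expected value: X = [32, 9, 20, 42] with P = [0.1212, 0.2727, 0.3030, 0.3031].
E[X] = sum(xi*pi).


E[X] = 32*0.1212 + 9*0.2727 + 20*0.3030 + 42*0.3031
= 3.8784 + 2.4543 + 6.0600 + 12.7302
= 25.1229

E[X] = 25.1229


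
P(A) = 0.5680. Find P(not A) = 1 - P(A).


P(not A) = 1 - 0.5680 = 0.4320

P(not A) = 0.4320


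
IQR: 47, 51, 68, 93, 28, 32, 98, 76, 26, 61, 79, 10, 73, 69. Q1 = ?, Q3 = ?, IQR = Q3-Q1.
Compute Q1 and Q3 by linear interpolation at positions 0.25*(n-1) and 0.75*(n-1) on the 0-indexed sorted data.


Sorted: 10, 26, 28, 32, 47, 51, 61, 68, 69, 73, 76, 79, 93, 98
Q1 (25th %ile) = 35.7500
Q3 (75th %ile) = 75.2500
IQR = 75.2500 - 35.7500 = 39.5000

IQR = 39.5000


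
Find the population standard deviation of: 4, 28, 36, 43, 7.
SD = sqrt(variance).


Mean = 23.6000
Variance = 241.8400
SD = sqrt(241.8400) = 15.5512

SD = 15.5512


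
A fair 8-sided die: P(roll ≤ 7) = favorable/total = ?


Favorable outcomes (roll ≤ 7): 7
Total outcomes = 8
P = 7/8 = 0.8750

P = 0.8750


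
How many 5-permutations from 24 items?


P(24,5) = 24!/19!
= 620448401733239439360000/121645100408832000
= 5100480

P(24,5) = 5100480


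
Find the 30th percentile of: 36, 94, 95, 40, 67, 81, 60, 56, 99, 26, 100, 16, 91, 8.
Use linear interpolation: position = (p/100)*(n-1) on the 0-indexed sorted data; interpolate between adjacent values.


Sorted: 8, 16, 26, 36, 40, 56, 60, 67, 81, 91, 94, 95, 99, 100
n = 14
Index = 30/100 * 13 = 3.9000
Lower = data[3] = 36, Upper = data[4] = 40
P30 = 36 + 0.9000*(4) = 39.6000

P30 = 39.6000


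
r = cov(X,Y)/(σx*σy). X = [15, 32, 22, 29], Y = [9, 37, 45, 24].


Mean X = 24.5000, Mean Y = 28.7500
SD X = 6.576473, SD Y = 13.645054
Cov = 46.875000
r = 46.875000/(6.576473*13.645054) = 0.5224

r = 0.5224


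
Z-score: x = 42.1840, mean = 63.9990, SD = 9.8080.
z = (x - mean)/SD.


z = (42.1840 - 63.9990)/9.8080
= -21.8150/9.8080
= -2.2242

z = -2.2242


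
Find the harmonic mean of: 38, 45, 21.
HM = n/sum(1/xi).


Sum of reciprocals = 1/38 + 1/45 + 1/21 = 0.096157
HM = 3/0.096157 = 31.1990

HM = 31.1990


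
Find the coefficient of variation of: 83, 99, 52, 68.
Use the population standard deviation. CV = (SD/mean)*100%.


Mean = 75.5000
SD = 17.4428
CV = (17.4428/75.5000)*100 = 23.1030%

CV = 23.1030%


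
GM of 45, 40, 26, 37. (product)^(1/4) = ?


Product = 45 × 40 × 26 × 37 = 1731600
GM = 1731600^(1/4) = 36.2754

GM = 36.2754


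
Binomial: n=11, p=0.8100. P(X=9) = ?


C(11,9) = 55
p^9 = 0.150095
(1-p)^2 = 0.036100
P = 55 * 0.150095 * 0.036100 = 0.2980

P(X=9) = 0.2980


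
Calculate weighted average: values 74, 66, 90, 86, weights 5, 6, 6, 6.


Numerator = 74*5 + 66*6 + 90*6 + 86*6 = 1822
Denominator = 5 + 6 + 6 + 6 = 23
WM = 1822/23 = 79.2174

WM = 79.2174


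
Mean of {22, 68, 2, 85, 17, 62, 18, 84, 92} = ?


Sum = 22 + 68 + 2 + 85 + 17 + 62 + 18 + 84 + 92 = 450
n = 9
Mean = 450/9 = 50.0000

Mean = 50.0000


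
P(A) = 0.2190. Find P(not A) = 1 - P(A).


P(not A) = 1 - 0.2190 = 0.7810

P(not A) = 0.7810


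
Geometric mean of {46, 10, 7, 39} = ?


Product = 46 × 10 × 7 × 39 = 125580
GM = 125580^(1/4) = 18.8248

GM = 18.8248


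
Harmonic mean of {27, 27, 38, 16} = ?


Sum of reciprocals = 1/27 + 1/27 + 1/38 + 1/16 = 0.162890
HM = 4/0.162890 = 24.5565

HM = 24.5565


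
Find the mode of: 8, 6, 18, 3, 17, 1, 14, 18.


Frequencies: 1:1, 3:1, 6:1, 8:1, 14:1, 17:1, 18:2
Max frequency = 2
Mode = 18

Mode = 18


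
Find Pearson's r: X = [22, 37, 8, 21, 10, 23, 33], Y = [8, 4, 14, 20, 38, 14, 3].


Mean X = 22.0000, Mean Y = 14.4286
SD X = 9.913915, SD Y = 11.133696
Cov = -80.714286
r = -80.714286/(9.913915*11.133696) = -0.7312

r = -0.7312


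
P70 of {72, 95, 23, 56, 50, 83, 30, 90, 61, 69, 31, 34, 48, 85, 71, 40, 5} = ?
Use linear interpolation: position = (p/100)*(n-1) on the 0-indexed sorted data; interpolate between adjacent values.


Sorted: 5, 23, 30, 31, 34, 40, 48, 50, 56, 61, 69, 71, 72, 83, 85, 90, 95
n = 17
Index = 70/100 * 16 = 11.2000
Lower = data[11] = 71, Upper = data[12] = 72
P70 = 71 + 0.2000*(1) = 71.2000

P70 = 71.2000


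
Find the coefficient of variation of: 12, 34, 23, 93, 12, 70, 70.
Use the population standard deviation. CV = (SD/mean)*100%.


Mean = 44.8571
SD = 30.0876
CV = (30.0876/44.8571)*100 = 67.0743%

CV = 67.0743%


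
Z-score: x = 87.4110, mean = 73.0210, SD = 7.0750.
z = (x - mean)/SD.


z = (87.4110 - 73.0210)/7.0750
= 14.3900/7.0750
= 2.0339

z = 2.0339


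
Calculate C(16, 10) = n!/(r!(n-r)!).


C(16,10) = 16!/(10! × 6!)
= 20922789888000/(3628800 × 720)
= 8008

C(16,10) = 8008


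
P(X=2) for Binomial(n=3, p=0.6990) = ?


C(3,2) = 3
p^2 = 0.488601
(1-p)^1 = 0.301000
P = 3 * 0.488601 * 0.301000 = 0.4412

P(X=2) = 0.4412
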